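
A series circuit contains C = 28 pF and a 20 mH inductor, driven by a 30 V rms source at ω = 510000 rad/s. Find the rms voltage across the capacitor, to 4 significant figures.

X_L = ωL = 10200 Ω
X_C = 1/(ωC) = 70030 Ω
Net reactance X = X_L − X_C = -59830 Ω
Z = − j59830 Ω
|Z| = √(0² + 59830²) = 59830 Ω
I = V/|Z| = 501.4 μA
V_C = I·|Z_C| = 0.0005014 × 70030 = 35.11 V

35.11 V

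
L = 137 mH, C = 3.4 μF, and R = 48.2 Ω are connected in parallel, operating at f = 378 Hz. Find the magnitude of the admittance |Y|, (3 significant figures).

ω = 2πf = 2375 rad/s
X_L = ωL = 325 Ω
X_C = 1/(ωC) = 124 Ω
Parallel: admittances add. Y = 1/R + 1/(jωL) + jωC
Y = (0.0207 + j0.00500) S
|Y| = 0.0213 S → |Z| = 1/|Y| = 46.9 Ω, ∠Z = −∠Y = -13.6°

21.3 mS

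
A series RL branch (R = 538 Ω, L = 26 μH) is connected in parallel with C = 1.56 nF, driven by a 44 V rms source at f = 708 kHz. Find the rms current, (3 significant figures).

ω = 2πf = 4.448e+06 rad/s
X_L = ωL = 116 Ω
X_C = 1/(ωC) = 144 Ω
Branch 1 (R+jX_L): Z₁ = 538 + j116 Ω, |Z₁| = 550 Ω
Branch 2 (−jX_C): Z₂ = −j144 Ω
Parallel: Z = Z₁Z₂/(Z₁+Z₂), |Z| = 147 Ω, ∠Z = -74.8°
I = V/|Z| = 44/147 = 299 mA

299 mA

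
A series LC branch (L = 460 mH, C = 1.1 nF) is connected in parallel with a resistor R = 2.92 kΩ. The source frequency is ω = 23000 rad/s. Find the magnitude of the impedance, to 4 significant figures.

2905 Ω

X_L = ωL = 10580 Ω
X_C = 1/(ωC) = 39530 Ω
Branch 1: Z₁ = R = 2920 Ω
Branch 2 (series LC): Z₂ = j(X_L − X_C) = −j28950 Ω
Parallel: Z = Z₁Z₂/(Z₁+Z₂), |Z| = 2905 Ω, ∠Z = -5.760°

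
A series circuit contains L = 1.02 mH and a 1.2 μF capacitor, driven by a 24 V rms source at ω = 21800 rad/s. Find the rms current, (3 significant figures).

1.50 A

X_L = ωL = 22.2 Ω
X_C = 1/(ωC) = 38.2 Ω
Net reactance X = X_L − X_C = -16.0 Ω
Z = − j16.0 Ω
|Z| = √(0² + 16.0²) = 16.0 Ω
I = V/|Z| = 24/16.0 = 1.50 A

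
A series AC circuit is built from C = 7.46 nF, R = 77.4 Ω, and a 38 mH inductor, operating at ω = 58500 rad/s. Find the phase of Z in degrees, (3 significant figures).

-41.5°

X_L = ωL = 2220 Ω
X_C = 1/(ωC) = 2290 Ω
Net reactance X = X_L − X_C = -68.4 Ω
Z = 77.4 − j68.4 Ω
|Z| = √(77.4² + 68.4²) = 103 Ω
∠Z = arctan(-68.4/77.4) = -41.5°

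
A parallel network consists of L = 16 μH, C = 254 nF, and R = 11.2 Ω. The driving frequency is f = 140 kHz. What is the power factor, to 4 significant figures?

ω = 2πf = 879600 rad/s
X_L = ωL = 14.07 Ω
X_C = 1/(ωC) = 4.476 Ω
Parallel: admittances add. Y = 1/R + 1/(jωL) + jωC
Y = (0.08929 + j0.1524) S
|Y| = 0.1766 S → |Z| = 1/|Y| = 5.662 Ω, ∠Z = −∠Y = -59.63°
cos φ = cos(-59.63°) = 0.5056

0.5056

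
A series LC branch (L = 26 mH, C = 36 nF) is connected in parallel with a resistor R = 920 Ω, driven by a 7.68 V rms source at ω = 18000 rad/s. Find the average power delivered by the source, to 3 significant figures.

64.1 mW

X_L = ωL = 468 Ω
X_C = 1/(ωC) = 1540 Ω
Branch 1: Z₁ = R = 920 Ω
Branch 2 (series LC): Z₂ = j(X_L − X_C) = −j1080 Ω
Parallel: Z = Z₁Z₂/(Z₁+Z₂), |Z| = 699 Ω, ∠Z = -40.6°
I = V/|Z| = 11.0 mA
P = VI cos φ = 7.68 × 0.0110 × cos(-40.6°) = 64.1 mW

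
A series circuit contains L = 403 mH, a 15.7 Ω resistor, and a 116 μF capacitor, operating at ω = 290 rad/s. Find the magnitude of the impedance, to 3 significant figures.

X_L = ωL = 117 Ω
X_C = 1/(ωC) = 29.7 Ω
Net reactance X = X_L − X_C = 87.1 Ω
Z = 15.7 + j87.1 Ω
|Z| = √(15.7² + 87.1²) = 88.5 Ω

88.5 Ω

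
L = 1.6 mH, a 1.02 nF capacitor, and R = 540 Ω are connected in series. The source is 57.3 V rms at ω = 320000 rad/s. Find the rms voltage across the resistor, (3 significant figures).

X_L = ωL = 512 Ω
X_C = 1/(ωC) = 3060 Ω
Net reactance X = X_L − X_C = -2550 Ω
Z = 540 − j2550 Ω
|Z| = √(540² + 2550²) = 2610 Ω
I = V/|Z| = 22.0 mA
V_R = I·|Z_R| = 0.0220 × 540 = 11.9 V

11.9 V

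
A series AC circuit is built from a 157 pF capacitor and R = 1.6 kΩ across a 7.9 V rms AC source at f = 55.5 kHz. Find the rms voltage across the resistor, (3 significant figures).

0.689 V

ω = 2πf = 348700 rad/s
X_C = 1/(ωC) = 18300 Ω
Z = 1600 − j18300 Ω
|Z| = √(1600² + 18300²) = 18300 Ω
I = V/|Z| = 431 μA
V_R = I·|Z_R| = 0.000431 × 1600 = 0.689 V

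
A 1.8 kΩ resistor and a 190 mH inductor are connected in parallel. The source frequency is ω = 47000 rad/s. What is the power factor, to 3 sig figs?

X_L = ωL = 8930 Ω
Parallel: admittances add. Y = 1/R + 1/(jωL)
Y = (0.000556 − j0.000112) S
|Y| = 0.000567 S → |Z| = 1/|Y| = 1760 Ω, ∠Z = −∠Y = 11.4°
cos φ = cos(11.4°) = 0.980

0.980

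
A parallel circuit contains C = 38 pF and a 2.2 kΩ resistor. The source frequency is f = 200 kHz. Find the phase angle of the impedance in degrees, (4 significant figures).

-5.997°

ω = 2πf = 1.257e+06 rad/s
X_C = 1/(ωC) = 20940 Ω
Parallel: admittances add. Y = 1/R + jωC
Y = (0.0004545 + j4.775e-05) S
|Y| = 0.0004570 S → |Z| = 1/|Y| = 2188 Ω, ∠Z = −∠Y = -5.997°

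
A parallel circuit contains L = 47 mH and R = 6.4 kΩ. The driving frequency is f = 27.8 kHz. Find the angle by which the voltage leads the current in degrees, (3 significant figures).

37.9°

ω = 2πf = 174700 rad/s
X_L = ωL = 8210 Ω
Parallel: admittances add. Y = 1/R + 1/(jωL)
Y = (0.000156 − j0.000122) S
|Y| = 0.000198 S → |Z| = 1/|Y| = 5050 Ω, ∠Z = −∠Y = 37.9°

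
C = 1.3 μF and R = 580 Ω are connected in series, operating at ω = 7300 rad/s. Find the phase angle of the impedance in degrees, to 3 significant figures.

X_C = 1/(ωC) = 105 Ω
Z = 580 − j105 Ω
|Z| = √(580² + 105²) = 589 Ω
∠Z = arctan(-105/580) = -10.3°

-10.3°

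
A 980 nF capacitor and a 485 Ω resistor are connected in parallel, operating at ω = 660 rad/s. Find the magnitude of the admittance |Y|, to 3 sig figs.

X_C = 1/(ωC) = 1550 Ω
Parallel: admittances add. Y = 1/R + jωC
Y = (0.00206 + j0.000647) S
|Y| = 0.00216 S → |Z| = 1/|Y| = 463 Ω, ∠Z = −∠Y = -17.4°

2.16 mS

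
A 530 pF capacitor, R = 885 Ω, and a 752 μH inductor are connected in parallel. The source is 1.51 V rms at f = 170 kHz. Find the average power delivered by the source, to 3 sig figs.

2.58 mW

ω = 2πf = 1.068e+06 rad/s
X_L = ωL = 803 Ω
X_C = 1/(ωC) = 1770 Ω
Parallel: admittances add. Y = 1/R + 1/(jωL) + jωC
Y = (0.00113 − j0.000679) S
|Y| = 0.00132 S → |Z| = 1/|Y| = 759 Ω, ∠Z = −∠Y = 31.0°
I = V/|Z| = 1.99 mA
P = VI cos φ = 1.51 × 0.00199 × cos(31.0°) = 2.58 mW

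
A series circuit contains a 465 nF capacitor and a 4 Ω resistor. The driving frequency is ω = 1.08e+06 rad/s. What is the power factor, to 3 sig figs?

0.895

X_C = 1/(ωC) = 1.99 Ω
Z = 4.00 − j1.99 Ω
|Z| = √(4.00² + 1.99²) = 4.47 Ω
∠Z = arctan(-1.99/4.00) = -26.5°
cos φ = cos(-26.5°) = 0.895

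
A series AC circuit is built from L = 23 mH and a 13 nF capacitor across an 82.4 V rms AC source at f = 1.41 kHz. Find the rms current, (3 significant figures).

ω = 2πf = 8859 rad/s
X_L = ωL = 204 Ω
X_C = 1/(ωC) = 8680 Ω
Net reactance X = X_L − X_C = -8480 Ω
Z = − j8480 Ω
|Z| = √(0² + 8480²) = 8480 Ω
I = V/|Z| = 82.4/8480 = 9.72 mA

9.72 mA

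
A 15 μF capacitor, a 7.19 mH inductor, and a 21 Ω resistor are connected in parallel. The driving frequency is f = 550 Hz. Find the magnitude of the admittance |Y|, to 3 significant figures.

ω = 2πf = 3456 rad/s
X_L = ωL = 24.8 Ω
X_C = 1/(ωC) = 19.3 Ω
Parallel: admittances add. Y = 1/R + 1/(jωL) + jωC
Y = (0.0476 + j0.0116) S
|Y| = 0.0490 S → |Z| = 1/|Y| = 20.4 Ω, ∠Z = −∠Y = -13.7°

49.0 mS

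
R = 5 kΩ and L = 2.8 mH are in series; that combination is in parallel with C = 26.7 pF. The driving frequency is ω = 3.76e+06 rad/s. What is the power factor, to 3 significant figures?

0.849

X_L = ωL = 10500 Ω
X_C = 1/(ωC) = 9960 Ω
Branch 1 (R+jX_L): Z₁ = 5000 + j10500 Ω, |Z₁| = 11700 Ω
Branch 2 (−jX_C): Z₂ = −j9960 Ω
Parallel: Z = Z₁Z₂/(Z₁+Z₂), |Z| = 23100 Ω, ∠Z = -31.9°
cos φ = cos(-31.9°) = 0.849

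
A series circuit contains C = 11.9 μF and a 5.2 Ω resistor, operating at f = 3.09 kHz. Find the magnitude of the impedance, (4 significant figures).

ω = 2πf = 19420 rad/s
X_C = 1/(ωC) = 4.328 Ω
Z = 5.200 − j4.328 Ω
|Z| = √(5.200² + 4.328²) = 6.766 Ω

6.766 Ω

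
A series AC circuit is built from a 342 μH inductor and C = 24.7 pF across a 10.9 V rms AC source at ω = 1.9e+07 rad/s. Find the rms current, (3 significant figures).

2.50 mA

X_L = ωL = 6500 Ω
X_C = 1/(ωC) = 2130 Ω
Net reactance X = X_L − X_C = 4370 Ω
Z = j4370 Ω
|Z| = √(0² + 4370²) = 4370 Ω
I = V/|Z| = 10.9/4370 = 2.50 mA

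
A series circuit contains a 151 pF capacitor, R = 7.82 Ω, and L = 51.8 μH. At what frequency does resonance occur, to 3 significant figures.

ω₀ = 1/√(LC) = 1/√(5.18e-05 × 1.51e-10) = 1.131e+07 rad/s
f₀ = ω₀/(2π) = 1.80 MHz

1.80 MHz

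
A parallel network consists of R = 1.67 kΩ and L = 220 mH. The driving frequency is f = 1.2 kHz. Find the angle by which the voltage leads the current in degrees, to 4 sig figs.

ω = 2πf = 7540 rad/s
X_L = ωL = 1659 Ω
Parallel: admittances add. Y = 1/R + 1/(jωL)
Y = (0.0005988 − j0.0006029) S
|Y| = 0.0008497 S → |Z| = 1/|Y| = 1177 Ω, ∠Z = −∠Y = 45.19°

45.19°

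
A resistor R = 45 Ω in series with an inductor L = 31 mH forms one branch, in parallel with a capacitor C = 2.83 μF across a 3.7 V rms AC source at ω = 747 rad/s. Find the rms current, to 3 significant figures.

X_L = ωL = 23.2 Ω
X_C = 1/(ωC) = 473 Ω
Branch 1 (R+jX_L): Z₁ = 45.0 + j23.2 Ω, |Z₁| = 50.6 Ω
Branch 2 (−jX_C): Z₂ = −j473 Ω
Parallel: Z = Z₁Z₂/(Z₁+Z₂), |Z| = 52.9 Ω, ∠Z = 21.5°
I = V/|Z| = 3.7/52.9 = 69.9 mA

69.9 mA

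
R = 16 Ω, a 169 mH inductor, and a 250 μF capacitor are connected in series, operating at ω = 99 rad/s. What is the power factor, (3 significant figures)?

0.560

X_L = ωL = 16.7 Ω
X_C = 1/(ωC) = 40.4 Ω
Net reactance X = X_L − X_C = -23.7 Ω
Z = 16.0 − j23.7 Ω
|Z| = √(16.0² + 23.7²) = 28.6 Ω
∠Z = arctan(-23.7/16.0) = -55.9°
cos φ = cos(-55.9°) = 0.560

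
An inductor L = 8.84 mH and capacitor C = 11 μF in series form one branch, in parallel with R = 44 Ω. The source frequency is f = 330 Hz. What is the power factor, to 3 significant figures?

0.502

ω = 2πf = 2073 rad/s
X_L = ωL = 18.3 Ω
X_C = 1/(ωC) = 43.8 Ω
Branch 1: Z₁ = R = 44.0 Ω
Branch 2 (series LC): Z₂ = j(X_L − X_C) = −j25.5 Ω
Parallel: Z = Z₁Z₂/(Z₁+Z₂), |Z| = 22.1 Ω, ∠Z = -59.9°
cos φ = cos(-59.9°) = 0.502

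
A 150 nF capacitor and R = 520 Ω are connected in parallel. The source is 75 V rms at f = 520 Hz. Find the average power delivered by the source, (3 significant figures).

10.8 W

ω = 2πf = 3267 rad/s
X_C = 1/(ωC) = 2040 Ω
Parallel: admittances add. Y = 1/R + jωC
Y = (0.00192 + j0.000490) S
|Y| = 0.00198 S → |Z| = 1/|Y| = 504 Ω, ∠Z = −∠Y = -14.3°
I = V/|Z| = 149 mA
P = VI cos φ = 75 × 0.149 × cos(-14.3°) = 10.8 W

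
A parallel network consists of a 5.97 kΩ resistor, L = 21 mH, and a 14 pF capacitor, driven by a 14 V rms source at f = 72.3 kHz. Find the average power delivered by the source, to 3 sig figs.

32.8 mW

ω = 2πf = 454300 rad/s
X_L = ωL = 9540 Ω
X_C = 1/(ωC) = 157000 Ω
Parallel: admittances add. Y = 1/R + 1/(jωL) + jωC
Y = (0.000168 − j9.85e-05) S
|Y| = 0.000194 S → |Z| = 1/|Y| = 5150 Ω, ∠Z = −∠Y = 30.4°
I = V/|Z| = 2.72 mA
P = VI cos φ = 14 × 0.00272 × cos(30.4°) = 32.8 mW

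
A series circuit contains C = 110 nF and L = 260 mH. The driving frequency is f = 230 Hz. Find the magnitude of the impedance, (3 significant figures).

5910 Ω

ω = 2πf = 1445 rad/s
X_L = ωL = 376 Ω
X_C = 1/(ωC) = 6290 Ω
Net reactance X = X_L − X_C = -5910 Ω
Z = − j5910 Ω
|Z| = √(0² + 5910²) = 5910 Ω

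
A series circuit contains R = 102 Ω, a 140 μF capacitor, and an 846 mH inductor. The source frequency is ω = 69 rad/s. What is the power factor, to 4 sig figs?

X_L = ωL = 58.37 Ω
X_C = 1/(ωC) = 103.5 Ω
Net reactance X = X_L − X_C = -45.15 Ω
Z = 102.0 − j45.15 Ω
|Z| = √(102.0² + 45.15²) = 111.5 Ω
∠Z = arctan(-45.15/102.0) = -23.87°
cos φ = cos(-23.87°) = 0.9144

0.9144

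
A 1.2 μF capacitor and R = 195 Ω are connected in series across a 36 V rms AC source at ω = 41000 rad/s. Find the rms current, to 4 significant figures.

X_C = 1/(ωC) = 20.33 Ω
Z = 195.0 − j20.33 Ω
|Z| = √(195.0² + 20.33²) = 196.1 Ω
I = V/|Z| = 36/196.1 = 183.6 mA

183.6 mA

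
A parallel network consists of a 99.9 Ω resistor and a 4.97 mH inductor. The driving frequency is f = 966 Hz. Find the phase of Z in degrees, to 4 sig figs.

73.20°

ω = 2πf = 6070 rad/s
X_L = ωL = 30.17 Ω
Parallel: admittances add. Y = 1/R + 1/(jωL)
Y = (0.01001 − j0.03315) S
|Y| = 0.03463 S → |Z| = 1/|Y| = 28.88 Ω, ∠Z = −∠Y = 73.20°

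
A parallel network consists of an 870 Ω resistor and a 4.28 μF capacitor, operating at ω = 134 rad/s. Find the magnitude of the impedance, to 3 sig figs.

X_C = 1/(ωC) = 1740 Ω
Parallel: admittances add. Y = 1/R + jωC
Y = (0.00115 + j0.000574) S
|Y| = 0.00128 S → |Z| = 1/|Y| = 778 Ω, ∠Z = −∠Y = -26.5°

778 Ω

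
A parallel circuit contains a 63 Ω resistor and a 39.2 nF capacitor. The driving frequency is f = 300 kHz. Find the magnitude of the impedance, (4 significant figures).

ω = 2πf = 1.885e+06 rad/s
X_C = 1/(ωC) = 13.53 Ω
Parallel: admittances add. Y = 1/R + jωC
Y = (0.01587 + j0.07389) S
|Y| = 0.07558 S → |Z| = 1/|Y| = 13.23 Ω, ∠Z = −∠Y = -77.88°

13.23 Ω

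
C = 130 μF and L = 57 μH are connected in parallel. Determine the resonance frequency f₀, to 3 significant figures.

ω₀ = 1/√(LC) = 1/√(5.7e-05 × 0.00013) = 11620 rad/s
f₀ = ω₀/(2π) = 1.85 kHz

1.85 kHz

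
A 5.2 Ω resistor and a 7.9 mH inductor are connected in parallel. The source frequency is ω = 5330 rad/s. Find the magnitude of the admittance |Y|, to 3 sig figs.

194 mS

X_L = ωL = 42.1 Ω
Parallel: admittances add. Y = 1/R + 1/(jωL)
Y = (0.192 − j0.0237) S
|Y| = 0.194 S → |Z| = 1/|Y| = 5.16 Ω, ∠Z = −∠Y = 7.04°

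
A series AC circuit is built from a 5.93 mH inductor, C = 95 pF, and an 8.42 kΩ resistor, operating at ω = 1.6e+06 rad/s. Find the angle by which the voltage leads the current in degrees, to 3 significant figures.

19.1°

X_L = ωL = 9490 Ω
X_C = 1/(ωC) = 6580 Ω
Net reactance X = X_L − X_C = 2910 Ω
Z = 8420 + j2910 Ω
|Z| = √(8420² + 2910²) = 8910 Ω
∠Z = arctan(2910/8420) = 19.1°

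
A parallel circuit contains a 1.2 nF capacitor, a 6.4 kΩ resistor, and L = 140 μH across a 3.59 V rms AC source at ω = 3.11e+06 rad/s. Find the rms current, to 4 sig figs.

X_L = ωL = 435.4 Ω
X_C = 1/(ωC) = 268.0 Ω
Parallel: admittances add. Y = 1/R + 1/(jωL) + jωC
Y = (0.0001563 + j0.001435) S
|Y| = 0.001444 S → |Z| = 1/|Y| = 692.6 Ω, ∠Z = −∠Y = -83.79°
I = V/|Z| = 3.59/692.6 = 5.183 mA

5.183 mA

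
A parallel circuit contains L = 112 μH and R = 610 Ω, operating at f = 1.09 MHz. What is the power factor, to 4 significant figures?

0.7827

ω = 2πf = 6.849e+06 rad/s
X_L = ωL = 767.1 Ω
Parallel: admittances add. Y = 1/R + 1/(jωL)
Y = (0.001639 − j0.001304) S
|Y| = 0.002095 S → |Z| = 1/|Y| = 477.4 Ω, ∠Z = −∠Y = 38.49°
cos φ = cos(38.49°) = 0.7827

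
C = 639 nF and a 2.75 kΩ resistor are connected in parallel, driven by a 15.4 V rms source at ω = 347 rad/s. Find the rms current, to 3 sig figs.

6.56 mA

X_C = 1/(ωC) = 4510 Ω
Parallel: admittances add. Y = 1/R + jωC
Y = (0.000364 + j0.000222) S
|Y| = 0.000426 S → |Z| = 1/|Y| = 2350 Ω, ∠Z = −∠Y = -31.4°
I = V/|Z| = 15.4/2350 = 6.56 mA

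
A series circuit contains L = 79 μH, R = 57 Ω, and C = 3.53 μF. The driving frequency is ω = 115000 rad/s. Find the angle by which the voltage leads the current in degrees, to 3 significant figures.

X_L = ωL = 9.08 Ω
X_C = 1/(ωC) = 2.46 Ω
Net reactance X = X_L − X_C = 6.62 Ω
Z = 57.0 + j6.62 Ω
|Z| = √(57.0² + 6.62²) = 57.4 Ω
∠Z = arctan(6.62/57.0) = 6.63°

6.63°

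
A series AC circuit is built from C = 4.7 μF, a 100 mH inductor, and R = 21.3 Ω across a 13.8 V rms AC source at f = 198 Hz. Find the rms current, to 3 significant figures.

ω = 2πf = 1244 rad/s
X_L = ωL = 124 Ω
X_C = 1/(ωC) = 171 Ω
Net reactance X = X_L − X_C = -46.6 Ω
Z = 21.3 − j46.6 Ω
|Z| = √(21.3² + 46.6²) = 51.3 Ω
I = V/|Z| = 13.8/51.3 = 269 mA

269 mA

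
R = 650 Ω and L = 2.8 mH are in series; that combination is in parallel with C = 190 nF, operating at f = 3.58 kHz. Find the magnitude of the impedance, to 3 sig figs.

ω = 2πf = 22490 rad/s
X_L = ωL = 63.0 Ω
X_C = 1/(ωC) = 234 Ω
Branch 1 (R+jX_L): Z₁ = 650 + j63.0 Ω, |Z₁| = 653 Ω
Branch 2 (−jX_C): Z₂ = −j234 Ω
Parallel: Z = Z₁Z₂/(Z₁+Z₂), |Z| = 227 Ω, ∠Z = -69.7°

227 Ω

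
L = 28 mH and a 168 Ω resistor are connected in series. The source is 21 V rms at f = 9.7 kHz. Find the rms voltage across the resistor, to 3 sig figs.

ω = 2πf = 60950 rad/s
X_L = ωL = 1710 Ω
Z = 168 + j1710 Ω
|Z| = √(168² + 1710²) = 1710 Ω
I = V/|Z| = 12.2 mA
V_R = I·|Z_R| = 0.0122 × 168 = 2.06 V

2.06 V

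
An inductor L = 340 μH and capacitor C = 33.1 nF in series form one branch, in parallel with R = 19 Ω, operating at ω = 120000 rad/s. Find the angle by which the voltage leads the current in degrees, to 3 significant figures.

-5.15°

X_L = ωL = 40.8 Ω
X_C = 1/(ωC) = 252 Ω
Branch 1: Z₁ = R = 19.0 Ω
Branch 2 (series LC): Z₂ = j(X_L − X_C) = −j211 Ω
Parallel: Z = Z₁Z₂/(Z₁+Z₂), |Z| = 18.9 Ω, ∠Z = -5.15°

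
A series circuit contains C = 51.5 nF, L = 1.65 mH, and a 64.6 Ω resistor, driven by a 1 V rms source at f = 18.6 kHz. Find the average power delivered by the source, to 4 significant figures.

13.22 mW

ω = 2πf = 116900 rad/s
X_L = ωL = 192.8 Ω
X_C = 1/(ωC) = 166.1 Ω
Net reactance X = X_L − X_C = 26.68 Ω
Z = 64.60 + j26.68 Ω
|Z| = √(64.60² + 26.68²) = 69.89 Ω
∠Z = arctan(26.68/64.60) = 22.44°
I = V/|Z| = 14.31 mA
P = VI cos φ = 1 × 0.01431 × cos(22.44°) = 13.22 mW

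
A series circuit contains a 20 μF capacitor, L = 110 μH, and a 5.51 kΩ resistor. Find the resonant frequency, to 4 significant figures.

ω₀ = 1/√(LC) = 1/√(0.00011 × 2e-05) = 21320 rad/s
f₀ = ω₀/(2π) = 3.393 kHz

3.393 kHz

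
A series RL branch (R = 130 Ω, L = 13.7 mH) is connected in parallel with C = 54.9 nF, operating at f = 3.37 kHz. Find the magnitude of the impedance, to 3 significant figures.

468 Ω

ω = 2πf = 21170 rad/s
X_L = ωL = 290 Ω
X_C = 1/(ωC) = 860 Ω
Branch 1 (R+jX_L): Z₁ = 130 + j290 Ω, |Z₁| = 318 Ω
Branch 2 (−jX_C): Z₂ = −j860 Ω
Parallel: Z = Z₁Z₂/(Z₁+Z₂), |Z| = 468 Ω, ∠Z = 53.0°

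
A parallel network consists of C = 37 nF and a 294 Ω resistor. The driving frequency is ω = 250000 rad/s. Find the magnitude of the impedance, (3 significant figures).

101 Ω

X_C = 1/(ωC) = 108 Ω
Parallel: admittances add. Y = 1/R + jωC
Y = (0.00340 + j0.00925) S
|Y| = 0.00986 S → |Z| = 1/|Y| = 101 Ω, ∠Z = −∠Y = -69.8°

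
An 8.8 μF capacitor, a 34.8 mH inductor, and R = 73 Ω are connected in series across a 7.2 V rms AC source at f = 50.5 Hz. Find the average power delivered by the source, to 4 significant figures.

30.08 mW

ω = 2πf = 317.3 rad/s
X_L = ωL = 11.04 Ω
X_C = 1/(ωC) = 358.1 Ω
Net reactance X = X_L − X_C = -347.1 Ω
Z = 73.00 − j347.1 Ω
|Z| = √(73.00² + 347.1²) = 354.7 Ω
∠Z = arctan(-347.1/73.00) = -78.12°
I = V/|Z| = 20.30 mA
P = VI cos φ = 7.2 × 0.02030 × cos(-78.12°) = 30.08 mW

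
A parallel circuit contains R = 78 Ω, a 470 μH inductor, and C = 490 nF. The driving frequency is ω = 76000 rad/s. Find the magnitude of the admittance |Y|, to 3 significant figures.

X_L = ωL = 35.7 Ω
X_C = 1/(ωC) = 26.9 Ω
Parallel: admittances add. Y = 1/R + 1/(jωL) + jωC
Y = (0.0128 + j0.00924) S
|Y| = 0.0158 S → |Z| = 1/|Y| = 63.3 Ω, ∠Z = −∠Y = -35.8°

15.8 mS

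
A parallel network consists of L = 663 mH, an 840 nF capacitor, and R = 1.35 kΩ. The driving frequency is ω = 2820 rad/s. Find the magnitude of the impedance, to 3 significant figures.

506 Ω

X_L = ωL = 1870 Ω
X_C = 1/(ωC) = 422 Ω
Parallel: admittances add. Y = 1/R + 1/(jωL) + jωC
Y = (0.000741 + j0.00183) S
|Y| = 0.00198 S → |Z| = 1/|Y| = 506 Ω, ∠Z = −∠Y = -68.0°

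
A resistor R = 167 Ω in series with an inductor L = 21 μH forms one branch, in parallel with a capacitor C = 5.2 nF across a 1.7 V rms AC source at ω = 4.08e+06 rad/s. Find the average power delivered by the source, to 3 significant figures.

X_L = ωL = 85.7 Ω
X_C = 1/(ωC) = 47.1 Ω
Branch 1 (R+jX_L): Z₁ = 167 + j85.7 Ω, |Z₁| = 188 Ω
Branch 2 (−jX_C): Z₂ = −j47.1 Ω
Parallel: Z = Z₁Z₂/(Z₁+Z₂), |Z| = 51.6 Ω, ∠Z = -75.8°
I = V/|Z| = 32.9 mA
P = VI cos φ = 1.7 × 0.0329 × cos(-75.8°) = 13.7 mW

13.7 mW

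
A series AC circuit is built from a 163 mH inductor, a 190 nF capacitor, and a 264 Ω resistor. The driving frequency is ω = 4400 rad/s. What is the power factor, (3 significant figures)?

X_L = ωL = 717 Ω
X_C = 1/(ωC) = 1200 Ω
Net reactance X = X_L − X_C = -479 Ω
Z = 264 − j479 Ω
|Z| = √(264² + 479²) = 547 Ω
∠Z = arctan(-479/264) = -61.1°
cos φ = cos(-61.1°) = 0.483

0.483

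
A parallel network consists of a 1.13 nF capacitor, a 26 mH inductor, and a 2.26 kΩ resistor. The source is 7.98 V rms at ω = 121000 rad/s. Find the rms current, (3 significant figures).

3.82 mA

X_L = ωL = 3150 Ω
X_C = 1/(ωC) = 7310 Ω
Parallel: admittances add. Y = 1/R + 1/(jωL) + jωC
Y = (0.000442 − j0.000181) S
|Y| = 0.000478 S → |Z| = 1/|Y| = 2090 Ω, ∠Z = −∠Y = 22.3°
I = V/|Z| = 7.98/2090 = 3.82 mA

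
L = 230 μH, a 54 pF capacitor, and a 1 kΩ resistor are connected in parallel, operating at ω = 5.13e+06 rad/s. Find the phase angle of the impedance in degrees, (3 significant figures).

X_L = ωL = 1180 Ω
X_C = 1/(ωC) = 3610 Ω
Parallel: admittances add. Y = 1/R + 1/(jωL) + jωC
Y = (0.00100 − j0.000571) S
|Y| = 0.00115 S → |Z| = 1/|Y| = 869 Ω, ∠Z = −∠Y = 29.7°

29.7°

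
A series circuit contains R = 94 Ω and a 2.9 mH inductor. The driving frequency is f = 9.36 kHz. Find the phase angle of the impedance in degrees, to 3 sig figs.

ω = 2πf = 58810 rad/s
X_L = ωL = 171 Ω
Z = 94.0 + j171 Ω
|Z| = √(94.0² + 171²) = 195 Ω
∠Z = arctan(171/94.0) = 61.1°

61.1°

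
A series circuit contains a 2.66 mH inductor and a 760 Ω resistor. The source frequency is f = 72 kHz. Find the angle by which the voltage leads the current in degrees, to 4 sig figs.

57.72°

ω = 2πf = 452400 rad/s
X_L = ωL = 1203 Ω
Z = 760.0 + j1203 Ω
|Z| = √(760.0² + 1203²) = 1423 Ω
∠Z = arctan(1203/760.0) = 57.72°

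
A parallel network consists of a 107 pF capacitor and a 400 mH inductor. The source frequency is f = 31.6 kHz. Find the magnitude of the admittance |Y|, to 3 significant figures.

8.65 μS

ω = 2πf = 198500 rad/s
X_L = ωL = 79400 Ω
X_C = 1/(ωC) = 47100 Ω
Parallel: admittances add. Y = 1/(jωL) + jωC
Y = (0 + j8.65e-06) S
|Y| = 8.65e-06 S → |Z| = 1/|Y| = 116000 Ω, ∠Z = −∠Y = -90.0°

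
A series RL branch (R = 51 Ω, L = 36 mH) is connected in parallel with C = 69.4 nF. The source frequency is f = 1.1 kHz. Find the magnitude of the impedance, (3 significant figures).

ω = 2πf = 6912 rad/s
X_L = ωL = 249 Ω
X_C = 1/(ωC) = 2080 Ω
Branch 1 (R+jX_L): Z₁ = 51.0 + j249 Ω, |Z₁| = 254 Ω
Branch 2 (−jX_C): Z₂ = −j2080 Ω
Parallel: Z = Z₁Z₂/(Z₁+Z₂), |Z| = 288 Ω, ∠Z = 76.8°

288 Ω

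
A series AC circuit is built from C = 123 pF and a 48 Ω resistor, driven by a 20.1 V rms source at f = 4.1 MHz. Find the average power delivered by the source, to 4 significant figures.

190.3 mW

ω = 2πf = 2.576e+07 rad/s
X_C = 1/(ωC) = 315.6 Ω
Z = 48.00 − j315.6 Ω
|Z| = √(48.00² + 315.6²) = 319.2 Ω
∠Z = arctan(-315.6/48.00) = -81.35°
I = V/|Z| = 62.96 mA
P = VI cos φ = 20.1 × 0.06296 × cos(-81.35°) = 190.3 mW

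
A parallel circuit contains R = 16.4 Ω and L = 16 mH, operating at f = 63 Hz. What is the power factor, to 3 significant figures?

ω = 2πf = 395.8 rad/s
X_L = ωL = 6.33 Ω
Parallel: admittances add. Y = 1/R + 1/(jωL)
Y = (0.0610 − j0.158) S
|Y| = 0.169 S → |Z| = 1/|Y| = 5.91 Ω, ∠Z = −∠Y = 68.9°
cos φ = cos(68.9°) = 0.360

0.360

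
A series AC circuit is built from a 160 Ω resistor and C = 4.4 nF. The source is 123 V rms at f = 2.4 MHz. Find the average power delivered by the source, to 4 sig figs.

93.72 W

ω = 2πf = 1.508e+07 rad/s
X_C = 1/(ωC) = 15.07 Ω
Z = 160.0 − j15.07 Ω
|Z| = √(160.0² + 15.07²) = 160.7 Ω
∠Z = arctan(-15.07/160.0) = -5.381°
I = V/|Z| = 765.4 mA
P = VI cos φ = 123 × 0.7654 × cos(-5.381°) = 93.72 W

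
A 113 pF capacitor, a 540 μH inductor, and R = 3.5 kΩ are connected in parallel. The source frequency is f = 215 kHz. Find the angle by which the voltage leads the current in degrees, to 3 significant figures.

ω = 2πf = 1.351e+06 rad/s
X_L = ωL = 729 Ω
X_C = 1/(ωC) = 6550 Ω
Parallel: admittances add. Y = 1/R + 1/(jωL) + jωC
Y = (0.000286 − j0.00122) S
|Y| = 0.00125 S → |Z| = 1/|Y| = 799 Ω, ∠Z = −∠Y = 76.8°

76.8°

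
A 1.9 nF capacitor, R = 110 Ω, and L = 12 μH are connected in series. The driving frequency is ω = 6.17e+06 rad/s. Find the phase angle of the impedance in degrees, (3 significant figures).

X_L = ωL = 74.0 Ω
X_C = 1/(ωC) = 85.3 Ω
Net reactance X = X_L − X_C = -11.3 Ω
Z = 110 − j11.3 Ω
|Z| = √(110² + 11.3²) = 111 Ω
∠Z = arctan(-11.3/110) = -5.85°

-5.85°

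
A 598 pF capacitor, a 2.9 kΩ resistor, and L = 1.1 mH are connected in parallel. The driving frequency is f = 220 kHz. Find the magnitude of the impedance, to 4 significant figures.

ω = 2πf = 1.382e+06 rad/s
X_L = ωL = 1521 Ω
X_C = 1/(ωC) = 1210 Ω
Parallel: admittances add. Y = 1/R + 1/(jωL) + jωC
Y = (0.0003448 + j0.0001690) S
|Y| = 0.0003840 S → |Z| = 1/|Y| = 2604 Ω, ∠Z = −∠Y = -26.10°

2604 Ω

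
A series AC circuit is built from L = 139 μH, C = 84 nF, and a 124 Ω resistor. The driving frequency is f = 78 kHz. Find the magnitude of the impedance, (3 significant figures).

ω = 2πf = 490100 rad/s
X_L = ωL = 68.1 Ω
X_C = 1/(ωC) = 24.3 Ω
Net reactance X = X_L − X_C = 43.8 Ω
Z = 124 + j43.8 Ω
|Z| = √(124² + 43.8²) = 132 Ω

132 Ω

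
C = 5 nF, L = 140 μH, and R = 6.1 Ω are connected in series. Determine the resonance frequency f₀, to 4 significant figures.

ω₀ = 1/√(LC) = 1/√(0.00014 × 5e-09) = 1.195e+06 rad/s
f₀ = ω₀/(2π) = 190.2 kHz

190.2 kHz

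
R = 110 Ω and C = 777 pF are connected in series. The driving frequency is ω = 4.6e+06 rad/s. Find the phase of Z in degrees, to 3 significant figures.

-68.5°

X_C = 1/(ωC) = 280 Ω
Z = 110 − j280 Ω
|Z| = √(110² + 280²) = 301 Ω
∠Z = arctan(-280/110) = -68.5°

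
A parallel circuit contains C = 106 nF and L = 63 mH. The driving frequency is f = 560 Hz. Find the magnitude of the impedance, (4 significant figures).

ω = 2πf = 3519 rad/s
X_L = ωL = 221.7 Ω
X_C = 1/(ωC) = 2681 Ω
Parallel: admittances add. Y = 1/(jωL) + jωC
Y = (0 − j0.004138) S
|Y| = 0.004138 S → |Z| = 1/|Y| = 241.6 Ω, ∠Z = −∠Y = 90.00°

241.6 Ω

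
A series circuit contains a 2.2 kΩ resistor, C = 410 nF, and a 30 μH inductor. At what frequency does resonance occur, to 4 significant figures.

45.38 kHz

ω₀ = 1/√(LC) = 1/√(3e-05 × 4.1e-07) = 285100 rad/s
f₀ = ω₀/(2π) = 45.38 kHz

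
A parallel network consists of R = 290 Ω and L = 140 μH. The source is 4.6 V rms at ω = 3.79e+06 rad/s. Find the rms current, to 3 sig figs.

18.1 mA

X_L = ωL = 531 Ω
Parallel: admittances add. Y = 1/R + 1/(jωL)
Y = (0.00345 − j0.00188) S
|Y| = 0.00393 S → |Z| = 1/|Y| = 254 Ω, ∠Z = −∠Y = 28.7°
I = V/|Z| = 4.6/254 = 18.1 mA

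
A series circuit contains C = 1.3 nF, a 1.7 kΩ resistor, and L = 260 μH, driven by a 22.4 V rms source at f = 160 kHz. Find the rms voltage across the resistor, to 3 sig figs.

21.5 V

ω = 2πf = 1.005e+06 rad/s
X_L = ωL = 261 Ω
X_C = 1/(ωC) = 765 Ω
Net reactance X = X_L − X_C = -504 Ω
Z = 1700 − j504 Ω
|Z| = √(1700² + 504²) = 1770 Ω
I = V/|Z| = 12.6 mA
V_R = I·|Z_R| = 0.0126 × 1700 = 21.5 V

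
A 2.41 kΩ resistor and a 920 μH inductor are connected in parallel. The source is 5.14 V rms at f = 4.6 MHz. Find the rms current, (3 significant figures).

ω = 2πf = 2.89e+07 rad/s
X_L = ωL = 26600 Ω
Parallel: admittances add. Y = 1/R + 1/(jωL)
Y = (0.000415 − j3.76e-05) S
|Y| = 0.000417 S → |Z| = 1/|Y| = 2400 Ω, ∠Z = −∠Y = 5.18°
I = V/|Z| = 5.14/2400 = 2.14 mA

2.14 mA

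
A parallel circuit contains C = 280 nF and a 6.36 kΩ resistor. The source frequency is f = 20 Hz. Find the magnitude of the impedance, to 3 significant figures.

6210 Ω

ω = 2πf = 125.7 rad/s
X_C = 1/(ωC) = 28400 Ω
Parallel: admittances add. Y = 1/R + jωC
Y = (0.000157 + j3.52e-05) S
|Y| = 0.000161 S → |Z| = 1/|Y| = 6210 Ω, ∠Z = −∠Y = -12.6°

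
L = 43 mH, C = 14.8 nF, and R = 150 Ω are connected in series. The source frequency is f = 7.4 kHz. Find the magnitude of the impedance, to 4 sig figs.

566.3 Ω

ω = 2πf = 46500 rad/s
X_L = ωL = 1999 Ω
X_C = 1/(ωC) = 1453 Ω
Net reactance X = X_L − X_C = 546.1 Ω
Z = 150.0 + j546.1 Ω
|Z| = √(150.0² + 546.1²) = 566.3 Ω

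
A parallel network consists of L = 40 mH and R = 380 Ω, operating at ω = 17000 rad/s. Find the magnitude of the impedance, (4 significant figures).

331.7 Ω

X_L = ωL = 680.0 Ω
Parallel: admittances add. Y = 1/R + 1/(jωL)
Y = (0.002632 − j0.001471) S
|Y| = 0.003015 S → |Z| = 1/|Y| = 331.7 Ω, ∠Z = −∠Y = 29.20°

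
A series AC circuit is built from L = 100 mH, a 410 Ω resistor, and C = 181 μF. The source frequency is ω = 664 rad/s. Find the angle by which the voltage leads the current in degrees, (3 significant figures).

X_L = ωL = 66.4 Ω
X_C = 1/(ωC) = 8.32 Ω
Net reactance X = X_L − X_C = 58.1 Ω
Z = 410 + j58.1 Ω
|Z| = √(410² + 58.1²) = 414 Ω
∠Z = arctan(58.1/410) = 8.06°

8.06°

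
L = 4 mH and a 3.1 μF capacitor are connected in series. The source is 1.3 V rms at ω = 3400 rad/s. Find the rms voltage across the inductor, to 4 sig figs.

X_L = ωL = 13.60 Ω
X_C = 1/(ωC) = 94.88 Ω
Net reactance X = X_L − X_C = -81.28 Ω
Z = − j81.28 Ω
|Z| = √(0² + 81.28²) = 81.28 Ω
I = V/|Z| = 15.99 mA
V_L = I·|Z_L| = 0.01599 × 13.60 = 0.2175 V

0.2175 V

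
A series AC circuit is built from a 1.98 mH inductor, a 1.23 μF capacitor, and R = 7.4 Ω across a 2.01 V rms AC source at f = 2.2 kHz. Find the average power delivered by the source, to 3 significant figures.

ω = 2πf = 13820 rad/s
X_L = ωL = 27.4 Ω
X_C = 1/(ωC) = 58.8 Ω
Net reactance X = X_L − X_C = -31.4 Ω
Z = 7.40 − j31.4 Ω
|Z| = √(7.40² + 31.4²) = 32.3 Ω
∠Z = arctan(-31.4/7.40) = -76.8°
I = V/|Z| = 62.2 mA
P = VI cos φ = 2.01 × 0.0622 × cos(-76.8°) = 28.6 mW

28.6 mW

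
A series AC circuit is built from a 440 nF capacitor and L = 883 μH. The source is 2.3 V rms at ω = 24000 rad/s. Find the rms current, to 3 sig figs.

X_L = ωL = 21.2 Ω
X_C = 1/(ωC) = 94.7 Ω
Net reactance X = X_L − X_C = -73.5 Ω
Z = − j73.5 Ω
|Z| = √(0² + 73.5²) = 73.5 Ω
I = V/|Z| = 2.3/73.5 = 31.3 mA

31.3 mA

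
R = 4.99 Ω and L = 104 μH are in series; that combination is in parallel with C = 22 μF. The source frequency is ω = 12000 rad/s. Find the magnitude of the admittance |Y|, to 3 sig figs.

287 mS

X_L = ωL = 1.25 Ω
X_C = 1/(ωC) = 3.79 Ω
Branch 1 (R+jX_L): Z₁ = 4.99 + j1.25 Ω, |Z₁| = 5.14 Ω
Branch 2 (−jX_C): Z₂ = −j3.79 Ω
Parallel: Z = Z₁Z₂/(Z₁+Z₂), |Z| = 3.48 Ω, ∠Z = -49.0°
|Y| = 1/|Z| = 287 mS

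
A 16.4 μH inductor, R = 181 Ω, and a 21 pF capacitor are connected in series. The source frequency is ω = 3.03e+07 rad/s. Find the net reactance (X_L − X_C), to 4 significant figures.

X_L = ωL = 496.9 Ω
X_C = 1/(ωC) = 1572 Ω
X = 496.9 − 1572 = -1075 Ω

-1075 Ω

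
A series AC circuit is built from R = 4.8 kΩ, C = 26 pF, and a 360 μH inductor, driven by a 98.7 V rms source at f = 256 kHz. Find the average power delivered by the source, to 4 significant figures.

82.40 mW

ω = 2πf = 1.608e+06 rad/s
X_L = ωL = 579.1 Ω
X_C = 1/(ωC) = 23910 Ω
Net reactance X = X_L − X_C = -23330 Ω
Z = 4800 − j23330 Ω
|Z| = √(4800² + 23330²) = 23820 Ω
∠Z = arctan(-23330/4800) = -78.38°
I = V/|Z| = 4.143 mA
P = VI cos φ = 98.7 × 0.004143 × cos(-78.38°) = 82.40 mW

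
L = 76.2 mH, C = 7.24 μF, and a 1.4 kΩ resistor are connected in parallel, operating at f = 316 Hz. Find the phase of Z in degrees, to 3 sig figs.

-84.7°

ω = 2πf = 1985 rad/s
X_L = ωL = 151 Ω
X_C = 1/(ωC) = 69.6 Ω
Parallel: admittances add. Y = 1/R + 1/(jωL) + jωC
Y = (0.000714 + j0.00777) S
|Y| = 0.00780 S → |Z| = 1/|Y| = 128 Ω, ∠Z = −∠Y = -84.7°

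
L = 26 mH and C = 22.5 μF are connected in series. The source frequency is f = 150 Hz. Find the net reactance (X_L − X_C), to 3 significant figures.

-22.7 Ω

ω = 2πf = 942.5 rad/s
X_L = ωL = 24.5 Ω
X_C = 1/(ωC) = 47.2 Ω
X = 24.5 − 47.2 = -22.7 Ω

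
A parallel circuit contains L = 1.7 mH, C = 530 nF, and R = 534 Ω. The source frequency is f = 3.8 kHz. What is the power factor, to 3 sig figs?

ω = 2πf = 23880 rad/s
X_L = ωL = 40.6 Ω
X_C = 1/(ωC) = 79.0 Ω
Parallel: admittances add. Y = 1/R + 1/(jωL) + jωC
Y = (0.00187 − j0.0120) S
|Y| = 0.0121 S → |Z| = 1/|Y| = 82.5 Ω, ∠Z = −∠Y = 81.1°
cos φ = cos(81.1°) = 0.154

0.154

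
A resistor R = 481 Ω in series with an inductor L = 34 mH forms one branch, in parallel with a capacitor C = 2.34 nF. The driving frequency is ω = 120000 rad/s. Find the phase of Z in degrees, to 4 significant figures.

X_L = ωL = 4080 Ω
X_C = 1/(ωC) = 3561 Ω
Branch 1 (R+jX_L): Z₁ = 481.0 + j4080 Ω, |Z₁| = 4108 Ω
Branch 2 (−jX_C): Z₂ = −j3561 Ω
Parallel: Z = Z₁Z₂/(Z₁+Z₂), |Z| = 20680 Ω, ∠Z = -53.89°

-53.89°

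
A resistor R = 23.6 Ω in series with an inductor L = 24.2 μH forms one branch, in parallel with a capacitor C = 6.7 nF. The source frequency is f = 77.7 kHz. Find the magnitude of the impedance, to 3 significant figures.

27.4 Ω

ω = 2πf = 488200 rad/s
X_L = ωL = 11.8 Ω
X_C = 1/(ωC) = 306 Ω
Branch 1 (R+jX_L): Z₁ = 23.6 + j11.8 Ω, |Z₁| = 26.4 Ω
Branch 2 (−jX_C): Z₂ = −j306 Ω
Parallel: Z = Z₁Z₂/(Z₁+Z₂), |Z| = 27.4 Ω, ∠Z = 22.0°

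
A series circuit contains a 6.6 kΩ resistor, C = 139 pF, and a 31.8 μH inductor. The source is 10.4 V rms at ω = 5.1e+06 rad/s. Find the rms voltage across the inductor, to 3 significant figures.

X_L = ωL = 162 Ω
X_C = 1/(ωC) = 1410 Ω
Net reactance X = X_L − X_C = -1250 Ω
Z = 6600 − j1250 Ω
|Z| = √(6600² + 1250²) = 6720 Ω
I = V/|Z| = 1.55 mA
V_L = I·|Z_L| = 0.00155 × 162 = 0.251 V

0.251 V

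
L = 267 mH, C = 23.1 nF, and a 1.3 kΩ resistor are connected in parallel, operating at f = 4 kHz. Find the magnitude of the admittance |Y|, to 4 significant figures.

ω = 2πf = 25130 rad/s
X_L = ωL = 6710 Ω
X_C = 1/(ωC) = 1722 Ω
Parallel: admittances add. Y = 1/R + 1/(jωL) + jωC
Y = (0.0007692 + j0.0004315) S
|Y| = 0.0008820 S → |Z| = 1/|Y| = 1134 Ω, ∠Z = −∠Y = -29.29°

882.0 μS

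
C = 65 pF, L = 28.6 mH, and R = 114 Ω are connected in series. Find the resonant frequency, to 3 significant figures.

117 kHz

ω₀ = 1/√(LC) = 1/√(0.0286 × 6.5e-11) = 733400 rad/s
f₀ = ω₀/(2π) = 117 kHz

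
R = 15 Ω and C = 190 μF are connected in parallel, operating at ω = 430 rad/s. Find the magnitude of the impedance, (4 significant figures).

X_C = 1/(ωC) = 12.24 Ω
Parallel: admittances add. Y = 1/R + jωC
Y = (0.06667 + j0.08170) S
|Y| = 0.1054 S → |Z| = 1/|Y| = 9.483 Ω, ∠Z = −∠Y = -50.79°

9.483 Ω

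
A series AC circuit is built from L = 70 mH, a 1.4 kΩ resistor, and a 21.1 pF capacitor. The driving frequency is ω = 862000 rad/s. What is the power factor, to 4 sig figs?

0.2527

X_L = ωL = 60340 Ω
X_C = 1/(ωC) = 54980 Ω
Net reactance X = X_L − X_C = 5359 Ω
Z = 1400 + j5359 Ω
|Z| = √(1400² + 5359²) = 5539 Ω
∠Z = arctan(5359/1400) = 75.36°
cos φ = cos(75.36°) = 0.2527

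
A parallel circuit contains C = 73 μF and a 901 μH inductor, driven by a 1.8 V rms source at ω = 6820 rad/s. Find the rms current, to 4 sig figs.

X_L = ωL = 6.145 Ω
X_C = 1/(ωC) = 2.009 Ω
Parallel: admittances add. Y = 1/(jωL) + jωC
Y = (0 + j0.3351) S
|Y| = 0.3351 S → |Z| = 1/|Y| = 2.984 Ω, ∠Z = −∠Y = -90.00°
I = V/|Z| = 1.8/2.984 = 603.2 mA

603.2 mA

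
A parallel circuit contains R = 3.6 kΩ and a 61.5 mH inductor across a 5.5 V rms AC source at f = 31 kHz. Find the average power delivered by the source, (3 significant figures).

ω = 2πf = 194800 rad/s
X_L = ωL = 12000 Ω
Parallel: admittances add. Y = 1/R + 1/(jωL)
Y = (0.000278 − j8.35e-05) S
|Y| = 0.000290 S → |Z| = 1/|Y| = 3450 Ω, ∠Z = −∠Y = 16.7°
I = V/|Z| = 1.60 mA
P = VI cos φ = 5.5 × 0.00160 × cos(16.7°) = 8.40 mW

8.40 mW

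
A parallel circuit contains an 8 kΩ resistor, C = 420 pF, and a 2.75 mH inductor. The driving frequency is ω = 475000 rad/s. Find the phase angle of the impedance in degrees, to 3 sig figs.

77.5°

X_L = ωL = 1310 Ω
X_C = 1/(ωC) = 5010 Ω
Parallel: admittances add. Y = 1/R + 1/(jωL) + jωC
Y = (0.000125 − j0.000566) S
|Y| = 0.000580 S → |Z| = 1/|Y| = 1730 Ω, ∠Z = −∠Y = 77.5°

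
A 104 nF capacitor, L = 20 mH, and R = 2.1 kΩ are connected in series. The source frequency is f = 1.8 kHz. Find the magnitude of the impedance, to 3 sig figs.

2190 Ω

ω = 2πf = 11310 rad/s
X_L = ωL = 226 Ω
X_C = 1/(ωC) = 850 Ω
Net reactance X = X_L − X_C = -624 Ω
Z = 2100 − j624 Ω
|Z| = √(2100² + 624²) = 2190 Ω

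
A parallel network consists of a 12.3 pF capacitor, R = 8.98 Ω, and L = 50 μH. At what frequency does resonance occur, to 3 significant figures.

6.42 MHz

ω₀ = 1/√(LC) = 1/√(5e-05 × 1.23e-11) = 4.032e+07 rad/s
f₀ = ω₀/(2π) = 6.42 MHz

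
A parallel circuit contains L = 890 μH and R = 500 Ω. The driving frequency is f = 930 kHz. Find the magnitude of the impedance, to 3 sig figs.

498 Ω

ω = 2πf = 5.843e+06 rad/s
X_L = ωL = 5200 Ω
Parallel: admittances add. Y = 1/R + 1/(jωL)
Y = (0.00200 − j0.000192) S
|Y| = 0.00201 S → |Z| = 1/|Y| = 498 Ω, ∠Z = −∠Y = 5.49°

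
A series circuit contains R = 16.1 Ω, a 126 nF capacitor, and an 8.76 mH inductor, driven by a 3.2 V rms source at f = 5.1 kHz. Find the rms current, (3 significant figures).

87.1 mA

ω = 2πf = 32040 rad/s
X_L = ωL = 281 Ω
X_C = 1/(ωC) = 248 Ω
Net reactance X = X_L − X_C = 33.0 Ω
Z = 16.1 + j33.0 Ω
|Z| = √(16.1² + 33.0²) = 36.7 Ω
I = V/|Z| = 3.2/36.7 = 87.1 mA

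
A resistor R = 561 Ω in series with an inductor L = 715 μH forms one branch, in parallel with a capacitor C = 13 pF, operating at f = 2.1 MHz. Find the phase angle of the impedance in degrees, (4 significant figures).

ω = 2πf = 1.319e+07 rad/s
X_L = ωL = 9434 Ω
X_C = 1/(ωC) = 5830 Ω
Branch 1 (R+jX_L): Z₁ = 561.0 + j9434 Ω, |Z₁| = 9451 Ω
Branch 2 (−jX_C): Z₂ = −j5830 Ω
Parallel: Z = Z₁Z₂/(Z₁+Z₂), |Z| = 15100 Ω, ∠Z = -84.56°

-84.56°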